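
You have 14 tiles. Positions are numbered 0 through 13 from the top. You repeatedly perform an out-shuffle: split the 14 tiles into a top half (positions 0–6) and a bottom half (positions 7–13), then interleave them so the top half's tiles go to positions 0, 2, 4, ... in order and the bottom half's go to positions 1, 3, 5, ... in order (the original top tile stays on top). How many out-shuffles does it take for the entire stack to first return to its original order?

12

The out-shuffle permutes the 14 positions with cycle lengths [1, 1, 12].
Every tile is home exactly when every cycle has completed a whole number of laps, i.e. after lcm(1, 12) = 12 out-shuffles.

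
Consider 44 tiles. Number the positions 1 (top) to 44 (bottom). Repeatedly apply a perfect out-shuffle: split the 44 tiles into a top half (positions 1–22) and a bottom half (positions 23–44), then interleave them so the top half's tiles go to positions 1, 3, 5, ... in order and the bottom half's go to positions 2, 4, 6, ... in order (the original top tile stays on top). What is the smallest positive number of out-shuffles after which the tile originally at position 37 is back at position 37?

14

Follow position 37 under repeated out-shuffles:
37 → 30 → 16 → 31 → 18 → 35 → 26 → 8 → 15 → 29 → 14 → 27 → 10 → 19 → 37
It first returns after 14 out-shuffles.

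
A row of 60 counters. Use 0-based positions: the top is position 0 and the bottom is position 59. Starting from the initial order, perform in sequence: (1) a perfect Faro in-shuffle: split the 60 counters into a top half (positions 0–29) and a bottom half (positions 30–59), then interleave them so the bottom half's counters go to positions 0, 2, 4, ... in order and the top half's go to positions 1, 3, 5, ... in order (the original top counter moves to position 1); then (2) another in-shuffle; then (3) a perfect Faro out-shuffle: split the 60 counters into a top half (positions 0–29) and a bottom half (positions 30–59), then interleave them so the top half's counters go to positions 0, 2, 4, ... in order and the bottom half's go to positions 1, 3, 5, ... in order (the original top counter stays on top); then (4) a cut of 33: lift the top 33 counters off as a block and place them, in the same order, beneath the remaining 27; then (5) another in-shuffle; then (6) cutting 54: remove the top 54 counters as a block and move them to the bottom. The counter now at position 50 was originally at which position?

25

Undo the operations in reverse order, starting from position 50:
  undo op 6 (cut 54): 50 ← 44
  undo op 5 (in-shuffle, from bottom half): 44 ← 52
  undo op 4 (cut 33): 52 ← 25
  undo op 3 (out-shuffle, from bottom half): 25 ← 42
  undo op 2 (in-shuffle, from bottom half): 42 ← 51
  undo op 1 (in-shuffle, from top half): 51 ← 25
So the counter at position 50 came from original position 25.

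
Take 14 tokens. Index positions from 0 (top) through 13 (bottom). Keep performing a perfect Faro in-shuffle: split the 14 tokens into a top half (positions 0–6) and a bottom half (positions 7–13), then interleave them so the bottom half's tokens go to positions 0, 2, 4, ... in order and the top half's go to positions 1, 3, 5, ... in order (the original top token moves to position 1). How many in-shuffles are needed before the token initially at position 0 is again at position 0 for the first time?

4

Follow position 0 under repeated in-shuffles:
0 → 1 → 3 → 7 → 0
It first returns after 4 in-shuffles.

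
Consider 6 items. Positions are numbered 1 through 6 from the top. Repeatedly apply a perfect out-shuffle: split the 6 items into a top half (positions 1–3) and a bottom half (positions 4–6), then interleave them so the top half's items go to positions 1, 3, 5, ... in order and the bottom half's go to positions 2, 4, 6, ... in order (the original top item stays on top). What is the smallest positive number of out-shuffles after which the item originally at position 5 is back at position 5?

Follow position 5 under repeated out-shuffles:
5 → 4 → 2 → 3 → 5
It first returns after 4 out-shuffles.

4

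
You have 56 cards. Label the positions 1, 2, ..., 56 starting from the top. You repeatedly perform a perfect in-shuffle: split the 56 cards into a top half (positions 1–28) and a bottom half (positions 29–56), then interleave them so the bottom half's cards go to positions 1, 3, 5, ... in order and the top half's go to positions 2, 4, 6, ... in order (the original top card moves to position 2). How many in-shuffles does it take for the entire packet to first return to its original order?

The in-shuffle permutes the 56 positions with cycle lengths [2, 18, 18, 18].
Every card is home exactly when every cycle has completed a whole number of laps, i.e. after lcm(2, 18) = 18 in-shuffles.

18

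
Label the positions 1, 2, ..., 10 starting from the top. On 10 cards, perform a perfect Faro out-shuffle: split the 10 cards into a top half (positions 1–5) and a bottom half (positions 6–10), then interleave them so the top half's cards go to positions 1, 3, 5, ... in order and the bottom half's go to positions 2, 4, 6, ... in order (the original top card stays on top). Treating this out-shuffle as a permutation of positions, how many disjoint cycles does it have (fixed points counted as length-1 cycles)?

4

Trace each unvisited position around until it returns:
(1) (2 3 5 9 8 6) (4 7) (10)
4 cycles in total.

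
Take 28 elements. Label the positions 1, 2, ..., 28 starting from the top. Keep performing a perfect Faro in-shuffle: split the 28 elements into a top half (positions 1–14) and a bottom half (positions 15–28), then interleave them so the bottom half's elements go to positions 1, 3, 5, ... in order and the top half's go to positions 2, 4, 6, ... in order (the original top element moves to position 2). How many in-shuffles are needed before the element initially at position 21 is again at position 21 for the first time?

28

Follow position 21 under repeated in-shuffles:
21 → 13 → 26 → 23 → 17 → 5 → 10 → 20 → ... → 21 (length 28)
It first returns after 28 in-shuffles.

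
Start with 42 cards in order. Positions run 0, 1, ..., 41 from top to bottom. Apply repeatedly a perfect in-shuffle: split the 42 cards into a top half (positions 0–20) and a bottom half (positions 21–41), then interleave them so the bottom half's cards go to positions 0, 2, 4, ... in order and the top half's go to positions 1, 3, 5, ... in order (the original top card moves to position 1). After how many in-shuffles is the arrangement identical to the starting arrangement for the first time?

14

The in-shuffle permutes the 42 positions with cycle lengths [14, 14, 14].
Every card is home exactly when every cycle has completed a whole number of laps, i.e. after lcm(14) = 14 in-shuffles.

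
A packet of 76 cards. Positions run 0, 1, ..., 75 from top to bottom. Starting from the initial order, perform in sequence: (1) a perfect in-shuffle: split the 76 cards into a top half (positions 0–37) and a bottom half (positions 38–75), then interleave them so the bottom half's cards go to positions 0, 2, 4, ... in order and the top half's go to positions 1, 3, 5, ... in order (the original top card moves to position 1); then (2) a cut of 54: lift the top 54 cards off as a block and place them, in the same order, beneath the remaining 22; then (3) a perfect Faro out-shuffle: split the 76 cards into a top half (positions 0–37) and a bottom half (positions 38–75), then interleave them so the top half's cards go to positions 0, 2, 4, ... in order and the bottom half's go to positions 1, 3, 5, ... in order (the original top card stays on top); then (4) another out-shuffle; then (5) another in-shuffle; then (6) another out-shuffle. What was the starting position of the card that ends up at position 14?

17

Undo the operations in reverse order, starting from position 14:
  undo op 6 (out-shuffle, from top half): 14 ← 7
  undo op 5 (in-shuffle, from top half): 7 ← 3
  undo op 4 (out-shuffle, from bottom half): 3 ← 39
  undo op 3 (out-shuffle, from bottom half): 39 ← 57
  undo op 2 (cut 54): 57 ← 35
  undo op 1 (in-shuffle, from top half): 35 ← 17
So the card at position 14 came from original position 17.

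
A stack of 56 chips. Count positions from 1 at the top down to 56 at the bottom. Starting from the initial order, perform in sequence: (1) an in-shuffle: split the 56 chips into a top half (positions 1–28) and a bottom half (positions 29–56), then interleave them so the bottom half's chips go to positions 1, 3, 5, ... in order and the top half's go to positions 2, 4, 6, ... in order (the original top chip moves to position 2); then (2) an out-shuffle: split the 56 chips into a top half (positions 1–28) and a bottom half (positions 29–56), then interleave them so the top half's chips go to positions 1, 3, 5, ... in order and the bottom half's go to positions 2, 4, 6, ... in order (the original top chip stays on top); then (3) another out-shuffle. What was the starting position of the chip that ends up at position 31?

Undo the operations in reverse order, starting from position 31:
  undo op 3 (out-shuffle, from top half): 31 ← 16
  undo op 2 (out-shuffle, from bottom half): 16 ← 36
  undo op 1 (in-shuffle, from top half): 36 ← 18
So the chip at position 31 came from original position 18.

18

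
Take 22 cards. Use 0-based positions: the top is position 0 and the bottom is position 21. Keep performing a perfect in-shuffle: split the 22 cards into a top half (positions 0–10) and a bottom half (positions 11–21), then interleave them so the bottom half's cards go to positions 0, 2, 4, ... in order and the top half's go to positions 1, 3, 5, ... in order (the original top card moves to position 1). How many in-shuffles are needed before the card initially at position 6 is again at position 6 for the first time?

Follow position 6 under repeated in-shuffles:
6 → 13 → 4 → 9 → 19 → 16 → 10 → 21 → 20 → 18 → 14 → 6
It first returns after 11 in-shuffles.

11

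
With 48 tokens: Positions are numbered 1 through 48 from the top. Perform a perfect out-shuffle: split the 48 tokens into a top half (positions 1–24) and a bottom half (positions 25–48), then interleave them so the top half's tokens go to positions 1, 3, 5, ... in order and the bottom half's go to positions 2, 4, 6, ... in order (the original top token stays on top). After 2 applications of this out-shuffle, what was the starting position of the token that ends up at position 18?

17

Work backwards from position 18, undoing one out-shuffle at a time:
18 ← 33 ← 17
So the token now at position 18 started at position 17.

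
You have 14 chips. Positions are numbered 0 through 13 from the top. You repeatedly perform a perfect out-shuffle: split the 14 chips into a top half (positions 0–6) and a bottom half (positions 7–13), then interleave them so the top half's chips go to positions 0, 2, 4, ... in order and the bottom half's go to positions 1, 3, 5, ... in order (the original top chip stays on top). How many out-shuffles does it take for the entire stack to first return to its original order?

12

The out-shuffle permutes the 14 positions with cycle lengths [1, 1, 12].
Every chip is home exactly when every cycle has completed a whole number of laps, i.e. after lcm(1, 12) = 12 out-shuffles.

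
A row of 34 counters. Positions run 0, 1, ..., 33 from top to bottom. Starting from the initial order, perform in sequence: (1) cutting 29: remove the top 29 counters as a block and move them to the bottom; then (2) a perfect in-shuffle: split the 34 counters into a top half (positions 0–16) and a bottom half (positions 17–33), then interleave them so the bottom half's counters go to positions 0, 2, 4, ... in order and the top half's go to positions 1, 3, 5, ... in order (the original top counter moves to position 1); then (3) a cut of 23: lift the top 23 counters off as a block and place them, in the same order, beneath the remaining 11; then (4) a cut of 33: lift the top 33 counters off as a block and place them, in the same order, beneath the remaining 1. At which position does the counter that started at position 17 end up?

Track the counter from position 17 forward through each operation:
  after op 1 (cut 29): 17 → 22
  after op 2 (in-shuffle): 22 → 10
  after op 3 (cut 23): 10 → 21
  after op 4 (cut 33): 21 → 22

22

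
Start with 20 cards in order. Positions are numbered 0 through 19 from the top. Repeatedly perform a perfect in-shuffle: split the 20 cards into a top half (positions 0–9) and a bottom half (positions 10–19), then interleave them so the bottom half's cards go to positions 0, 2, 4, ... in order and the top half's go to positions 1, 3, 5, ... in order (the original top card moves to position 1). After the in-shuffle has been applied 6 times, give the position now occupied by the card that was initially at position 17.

Track the card's position through each in-shuffle:
17 → 14 → 8 → 17 → 14 → 8 → 17

17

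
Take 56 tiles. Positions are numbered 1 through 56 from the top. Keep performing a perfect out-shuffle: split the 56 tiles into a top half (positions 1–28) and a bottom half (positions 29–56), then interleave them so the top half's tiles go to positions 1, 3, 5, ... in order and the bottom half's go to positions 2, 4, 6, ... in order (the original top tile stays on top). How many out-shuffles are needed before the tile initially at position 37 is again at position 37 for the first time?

20

Follow position 37 under repeated out-shuffles:
37 → 18 → 35 → 14 → 27 → 53 → 50 → 44 → 32 → 8 → 15 → 29 → 2 → 3 → 5 → 9 → 17 → 33 → 10 → 19 → 37
It first returns after 20 out-shuffles.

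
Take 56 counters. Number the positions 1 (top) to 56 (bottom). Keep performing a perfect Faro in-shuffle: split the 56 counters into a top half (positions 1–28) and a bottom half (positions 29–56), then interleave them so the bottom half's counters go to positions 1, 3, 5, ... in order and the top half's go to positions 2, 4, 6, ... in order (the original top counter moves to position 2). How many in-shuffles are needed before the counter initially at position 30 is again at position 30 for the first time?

Follow position 30 under repeated in-shuffles:
30 → 3 → 6 → 12 → 24 → 48 → 39 → 21 → 42 → 27 → 54 → 51 → 45 → 33 → 9 → 18 → 36 → 15 → 30
It first returns after 18 in-shuffles.

18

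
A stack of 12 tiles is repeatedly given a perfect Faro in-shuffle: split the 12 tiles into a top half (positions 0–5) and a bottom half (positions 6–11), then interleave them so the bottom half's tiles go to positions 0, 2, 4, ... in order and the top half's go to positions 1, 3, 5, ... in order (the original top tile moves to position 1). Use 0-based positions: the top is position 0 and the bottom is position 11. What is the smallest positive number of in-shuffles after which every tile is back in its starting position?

12

The in-shuffle permutes the 12 positions with cycle lengths [12].
Every tile is home exactly when every cycle has completed a whole number of laps, i.e. after lcm(12) = 12 in-shuffles.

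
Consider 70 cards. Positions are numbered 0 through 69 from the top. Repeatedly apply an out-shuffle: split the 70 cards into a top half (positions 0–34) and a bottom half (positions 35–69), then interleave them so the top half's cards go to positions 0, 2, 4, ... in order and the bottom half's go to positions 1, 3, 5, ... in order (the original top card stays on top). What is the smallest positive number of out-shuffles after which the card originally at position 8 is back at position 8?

22

Follow position 8 under repeated out-shuffles:
8 → 16 → 32 → 64 → 59 → 49 → 29 → 58 → ... → 8 (length 22)
It first returns after 22 out-shuffles.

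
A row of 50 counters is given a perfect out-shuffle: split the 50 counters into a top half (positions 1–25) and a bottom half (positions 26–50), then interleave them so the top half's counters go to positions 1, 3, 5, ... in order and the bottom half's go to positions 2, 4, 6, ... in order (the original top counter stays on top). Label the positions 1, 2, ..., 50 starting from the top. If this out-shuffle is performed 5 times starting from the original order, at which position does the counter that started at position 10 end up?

44

Track the counter's position through each out-shuffle:
10 → 19 → 37 → 24 → 47 → 44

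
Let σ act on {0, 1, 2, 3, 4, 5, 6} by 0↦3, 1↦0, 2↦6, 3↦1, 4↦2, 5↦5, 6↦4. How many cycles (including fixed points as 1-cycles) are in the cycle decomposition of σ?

Cycle decomposition: (0 3 1) (2 6 4) (5).
3 cycles.

3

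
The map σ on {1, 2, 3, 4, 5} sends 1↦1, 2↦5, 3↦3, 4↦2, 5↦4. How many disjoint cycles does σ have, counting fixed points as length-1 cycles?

Cycle decomposition: (1) (2 5 4) (3).
3 cycles.

3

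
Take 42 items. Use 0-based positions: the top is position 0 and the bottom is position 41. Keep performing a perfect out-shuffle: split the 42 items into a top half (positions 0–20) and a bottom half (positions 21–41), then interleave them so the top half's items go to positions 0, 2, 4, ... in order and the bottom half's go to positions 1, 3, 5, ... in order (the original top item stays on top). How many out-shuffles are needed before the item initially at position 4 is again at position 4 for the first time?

Follow position 4 under repeated out-shuffles:
4 → 8 → 16 → 32 → 23 → 5 → 10 → 20 → 40 → 39 → 37 → 33 → 25 → 9 → 18 → 36 → 31 → 21 → 1 → 2 → 4
It first returns after 20 out-shuffles.

20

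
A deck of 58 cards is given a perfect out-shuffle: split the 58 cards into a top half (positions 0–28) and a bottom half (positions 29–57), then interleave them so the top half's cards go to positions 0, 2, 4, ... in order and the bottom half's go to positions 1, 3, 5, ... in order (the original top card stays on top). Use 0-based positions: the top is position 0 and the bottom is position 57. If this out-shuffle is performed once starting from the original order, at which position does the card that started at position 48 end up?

Track the card's position through each out-shuffle:
48 → 39

39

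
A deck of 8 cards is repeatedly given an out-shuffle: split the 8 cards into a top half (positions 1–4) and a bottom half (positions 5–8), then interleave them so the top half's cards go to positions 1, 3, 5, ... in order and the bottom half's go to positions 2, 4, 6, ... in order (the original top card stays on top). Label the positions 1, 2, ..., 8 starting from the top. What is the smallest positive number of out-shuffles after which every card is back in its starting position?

The out-shuffle permutes the 8 positions with cycle lengths [1, 1, 3, 3].
Every card is home exactly when every cycle has completed a whole number of laps, i.e. after lcm(1, 3) = 3 out-shuffles.

3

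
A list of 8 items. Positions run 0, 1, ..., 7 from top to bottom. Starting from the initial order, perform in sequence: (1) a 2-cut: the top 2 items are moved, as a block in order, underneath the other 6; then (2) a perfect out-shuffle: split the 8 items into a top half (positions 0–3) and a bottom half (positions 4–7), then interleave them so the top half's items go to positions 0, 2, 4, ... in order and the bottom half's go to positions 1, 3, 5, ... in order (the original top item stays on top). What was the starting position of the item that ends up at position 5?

Undo the operations in reverse order, starting from position 5:
  undo op 2 (out-shuffle, from bottom half): 5 ← 6
  undo op 1 (cut 2): 6 ← 0
So the item at position 5 came from original position 0.

0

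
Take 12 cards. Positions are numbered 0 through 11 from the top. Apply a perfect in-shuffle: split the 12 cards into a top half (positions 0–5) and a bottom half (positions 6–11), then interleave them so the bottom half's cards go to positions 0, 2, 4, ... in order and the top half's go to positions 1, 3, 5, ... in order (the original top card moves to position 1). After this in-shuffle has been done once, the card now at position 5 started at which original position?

2

Work backwards from position 5, undoing one in-shuffle at a time:
5 ← 2
So the card now at position 5 started at position 2.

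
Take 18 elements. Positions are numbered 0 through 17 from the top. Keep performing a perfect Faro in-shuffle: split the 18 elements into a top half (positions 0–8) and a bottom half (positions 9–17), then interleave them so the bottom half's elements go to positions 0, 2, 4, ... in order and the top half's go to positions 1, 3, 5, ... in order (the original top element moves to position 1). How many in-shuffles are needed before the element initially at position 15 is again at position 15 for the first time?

18

Follow position 15 under repeated in-shuffles:
15 → 12 → 6 → 13 → 8 → 17 → 16 → 14 → 10 → 2 → 5 → 11 → 4 → 9 → 0 → 1 → 3 → 7 → 15
It first returns after 18 in-shuffles.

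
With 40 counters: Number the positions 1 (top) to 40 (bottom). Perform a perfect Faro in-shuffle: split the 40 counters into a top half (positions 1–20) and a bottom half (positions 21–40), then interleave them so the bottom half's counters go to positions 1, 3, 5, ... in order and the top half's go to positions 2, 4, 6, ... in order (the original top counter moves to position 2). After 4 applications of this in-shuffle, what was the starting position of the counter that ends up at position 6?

26

Work backwards from position 6, undoing one in-shuffle at a time:
6 ← 3 ← 22 ← 11 ← 26
So the counter now at position 6 started at position 26.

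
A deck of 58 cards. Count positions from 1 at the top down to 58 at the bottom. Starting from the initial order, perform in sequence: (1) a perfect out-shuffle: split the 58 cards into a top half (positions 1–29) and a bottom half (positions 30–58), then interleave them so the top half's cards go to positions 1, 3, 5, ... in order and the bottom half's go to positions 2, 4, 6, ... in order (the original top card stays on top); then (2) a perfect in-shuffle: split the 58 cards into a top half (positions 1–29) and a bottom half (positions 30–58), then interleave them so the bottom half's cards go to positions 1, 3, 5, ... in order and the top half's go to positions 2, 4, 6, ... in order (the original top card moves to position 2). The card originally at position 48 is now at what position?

Track the card from position 48 forward through each operation:
  after op 1 (out-shuffle): 48 → 38
  after op 2 (in-shuffle): 38 → 17

17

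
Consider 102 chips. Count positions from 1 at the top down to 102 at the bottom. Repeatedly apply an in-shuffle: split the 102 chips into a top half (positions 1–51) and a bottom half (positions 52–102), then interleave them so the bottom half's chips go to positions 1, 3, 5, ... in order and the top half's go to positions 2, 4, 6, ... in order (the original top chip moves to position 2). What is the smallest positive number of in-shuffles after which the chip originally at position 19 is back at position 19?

Follow position 19 under repeated in-shuffles:
19 → 38 → 76 → 49 → 98 → 93 → 83 → 63 → ... → 19 (length 51)
It first returns after 51 in-shuffles.

51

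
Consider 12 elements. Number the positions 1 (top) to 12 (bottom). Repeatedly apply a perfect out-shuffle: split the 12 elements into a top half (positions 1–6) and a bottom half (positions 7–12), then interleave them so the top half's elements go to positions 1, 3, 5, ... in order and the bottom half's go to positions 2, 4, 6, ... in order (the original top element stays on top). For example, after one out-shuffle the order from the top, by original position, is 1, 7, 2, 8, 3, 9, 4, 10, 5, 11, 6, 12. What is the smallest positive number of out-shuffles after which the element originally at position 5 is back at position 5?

Follow position 5 under repeated out-shuffles:
5 → 9 → 6 → 11 → 10 → 8 → 4 → 7 → 2 → 3 → 5
It first returns after 10 out-shuffles.

10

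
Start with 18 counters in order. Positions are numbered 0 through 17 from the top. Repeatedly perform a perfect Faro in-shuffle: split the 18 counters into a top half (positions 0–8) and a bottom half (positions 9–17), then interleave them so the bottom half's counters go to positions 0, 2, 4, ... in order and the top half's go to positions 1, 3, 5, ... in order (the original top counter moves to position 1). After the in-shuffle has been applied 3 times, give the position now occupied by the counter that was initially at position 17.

10

Track the counter's position through each in-shuffle:
17 → 16 → 14 → 10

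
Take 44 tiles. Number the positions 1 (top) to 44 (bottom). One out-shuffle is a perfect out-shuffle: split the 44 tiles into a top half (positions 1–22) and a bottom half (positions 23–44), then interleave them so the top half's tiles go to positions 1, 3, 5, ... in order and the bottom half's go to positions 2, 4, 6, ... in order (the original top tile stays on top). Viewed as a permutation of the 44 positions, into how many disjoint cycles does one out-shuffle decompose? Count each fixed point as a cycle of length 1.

5

Trace each unvisited position around until it returns:
(1) (2 3 5 9 17 33 ... len 14) (4 7 13 25 6 11 ... len 14) (8 15 29 14 27 10 ... len 14) (44)
5 cycles in total.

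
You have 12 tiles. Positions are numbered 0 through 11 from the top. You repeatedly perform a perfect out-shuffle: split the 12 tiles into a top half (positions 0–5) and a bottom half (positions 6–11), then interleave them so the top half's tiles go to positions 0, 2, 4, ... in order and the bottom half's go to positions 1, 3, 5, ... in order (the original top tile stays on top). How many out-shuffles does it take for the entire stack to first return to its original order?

The out-shuffle permutes the 12 positions with cycle lengths [1, 1, 10].
Every tile is home exactly when every cycle has completed a whole number of laps, i.e. after lcm(1, 10) = 10 out-shuffles.

10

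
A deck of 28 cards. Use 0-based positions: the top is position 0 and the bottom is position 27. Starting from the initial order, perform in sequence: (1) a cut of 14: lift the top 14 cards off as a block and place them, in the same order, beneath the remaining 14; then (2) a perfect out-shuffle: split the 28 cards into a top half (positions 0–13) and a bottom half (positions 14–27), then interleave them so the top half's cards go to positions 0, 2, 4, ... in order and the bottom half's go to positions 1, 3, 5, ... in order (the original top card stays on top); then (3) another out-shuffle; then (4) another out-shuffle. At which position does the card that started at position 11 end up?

Track the card from position 11 forward through each operation:
  after op 1 (cut 14): 11 → 25
  after op 2 (out-shuffle): 25 → 23
  after op 3 (out-shuffle): 23 → 19
  after op 4 (out-shuffle): 19 → 11

11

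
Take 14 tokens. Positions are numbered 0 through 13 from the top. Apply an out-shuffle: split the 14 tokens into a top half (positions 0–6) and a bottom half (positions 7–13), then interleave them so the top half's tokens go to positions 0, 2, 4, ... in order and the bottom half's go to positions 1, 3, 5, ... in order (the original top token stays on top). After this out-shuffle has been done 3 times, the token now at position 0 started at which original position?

0

Work backwards from position 0, undoing one out-shuffle at a time:
0 ← 0 ← 0 ← 0
So the token now at position 0 started at position 0.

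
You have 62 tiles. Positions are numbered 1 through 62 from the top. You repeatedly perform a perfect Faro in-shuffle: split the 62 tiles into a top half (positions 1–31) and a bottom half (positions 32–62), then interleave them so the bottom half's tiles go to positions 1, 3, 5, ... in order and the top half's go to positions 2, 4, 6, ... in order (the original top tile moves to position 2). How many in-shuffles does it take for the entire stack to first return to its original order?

6

The in-shuffle permutes the 62 positions with cycle lengths [2, 3, 3, 6, 6, 6, 6, 6, 6, 6, 6, 6].
Every tile is home exactly when every cycle has completed a whole number of laps, i.e. after lcm(2, 3, 6) = 6 in-shuffles.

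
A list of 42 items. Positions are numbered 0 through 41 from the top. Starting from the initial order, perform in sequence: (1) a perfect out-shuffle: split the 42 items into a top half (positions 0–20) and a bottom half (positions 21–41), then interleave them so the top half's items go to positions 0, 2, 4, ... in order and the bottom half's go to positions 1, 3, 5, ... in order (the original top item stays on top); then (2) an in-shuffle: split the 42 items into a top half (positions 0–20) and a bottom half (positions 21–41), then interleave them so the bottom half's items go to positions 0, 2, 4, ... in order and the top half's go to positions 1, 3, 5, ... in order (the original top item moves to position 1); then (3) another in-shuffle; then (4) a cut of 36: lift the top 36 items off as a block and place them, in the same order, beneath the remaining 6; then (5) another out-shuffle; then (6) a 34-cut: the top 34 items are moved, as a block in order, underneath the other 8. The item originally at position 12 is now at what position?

4

Track the item from position 12 forward through each operation:
  after op 1 (out-shuffle): 12 → 24
  after op 2 (in-shuffle): 24 → 6
  after op 3 (in-shuffle): 6 → 13
  after op 4 (cut 36): 13 → 19
  after op 5 (out-shuffle): 19 → 38
  after op 6 (cut 34): 38 → 4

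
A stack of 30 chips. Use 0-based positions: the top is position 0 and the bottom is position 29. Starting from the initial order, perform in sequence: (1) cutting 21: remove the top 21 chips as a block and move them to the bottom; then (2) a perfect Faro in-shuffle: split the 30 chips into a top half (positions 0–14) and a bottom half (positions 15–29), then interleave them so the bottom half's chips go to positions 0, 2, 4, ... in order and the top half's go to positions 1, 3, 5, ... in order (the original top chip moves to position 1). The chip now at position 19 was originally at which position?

Undo the operations in reverse order, starting from position 19:
  undo op 2 (in-shuffle, from top half): 19 ← 9
  undo op 1 (cut 21): 9 ← 0
So the chip at position 19 came from original position 0.

0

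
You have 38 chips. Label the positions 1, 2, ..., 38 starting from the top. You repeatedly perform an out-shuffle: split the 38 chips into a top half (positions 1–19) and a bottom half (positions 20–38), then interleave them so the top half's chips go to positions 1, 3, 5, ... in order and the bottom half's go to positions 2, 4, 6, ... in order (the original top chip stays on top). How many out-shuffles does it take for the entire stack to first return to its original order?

The out-shuffle permutes the 38 positions with cycle lengths [1, 1, 36].
Every chip is home exactly when every cycle has completed a whole number of laps, i.e. after lcm(1, 36) = 36 out-shuffles.

36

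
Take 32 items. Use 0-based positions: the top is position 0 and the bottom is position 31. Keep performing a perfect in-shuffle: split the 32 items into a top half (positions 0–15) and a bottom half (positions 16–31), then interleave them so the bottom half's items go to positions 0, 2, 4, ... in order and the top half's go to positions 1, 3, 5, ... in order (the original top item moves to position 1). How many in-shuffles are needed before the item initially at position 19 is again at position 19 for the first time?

Follow position 19 under repeated in-shuffles:
19 → 6 → 13 → 27 → 22 → 12 → 25 → 18 → 4 → 9 → 19
It first returns after 10 in-shuffles.

10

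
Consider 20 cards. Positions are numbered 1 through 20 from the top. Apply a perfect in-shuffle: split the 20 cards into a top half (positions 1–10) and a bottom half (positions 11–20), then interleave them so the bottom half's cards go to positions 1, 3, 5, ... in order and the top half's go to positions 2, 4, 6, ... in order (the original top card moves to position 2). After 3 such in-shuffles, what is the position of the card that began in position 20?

13

Track the card's position through each in-shuffle:
20 → 19 → 17 → 13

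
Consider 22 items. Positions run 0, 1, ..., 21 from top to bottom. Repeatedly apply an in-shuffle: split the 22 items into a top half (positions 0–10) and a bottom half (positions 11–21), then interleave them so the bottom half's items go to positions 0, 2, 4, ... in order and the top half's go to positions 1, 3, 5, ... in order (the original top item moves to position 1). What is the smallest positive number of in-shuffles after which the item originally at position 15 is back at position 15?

11

Follow position 15 under repeated in-shuffles:
15 → 8 → 17 → 12 → 2 → 5 → 11 → 0 → 1 → 3 → 7 → 15
It first returns after 11 in-shuffles.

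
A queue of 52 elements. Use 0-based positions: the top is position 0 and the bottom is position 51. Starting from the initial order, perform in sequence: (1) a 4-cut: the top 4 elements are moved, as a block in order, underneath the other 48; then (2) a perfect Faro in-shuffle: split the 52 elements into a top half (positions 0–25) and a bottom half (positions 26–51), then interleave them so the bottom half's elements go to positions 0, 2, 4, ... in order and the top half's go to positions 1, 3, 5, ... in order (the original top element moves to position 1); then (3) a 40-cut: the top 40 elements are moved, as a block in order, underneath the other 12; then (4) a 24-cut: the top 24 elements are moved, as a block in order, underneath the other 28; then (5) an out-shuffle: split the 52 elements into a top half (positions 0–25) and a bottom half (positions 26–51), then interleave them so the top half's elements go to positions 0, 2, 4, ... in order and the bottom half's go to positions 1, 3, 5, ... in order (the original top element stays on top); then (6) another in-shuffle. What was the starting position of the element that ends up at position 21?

Undo the operations in reverse order, starting from position 21:
  undo op 6 (in-shuffle, from top half): 21 ← 10
  undo op 5 (out-shuffle, from top half): 10 ← 5
  undo op 4 (cut 24): 5 ← 29
  undo op 3 (cut 40): 29 ← 17
  undo op 2 (in-shuffle, from top half): 17 ← 8
  undo op 1 (cut 4): 8 ← 12
So the element at position 21 came from original position 12.

12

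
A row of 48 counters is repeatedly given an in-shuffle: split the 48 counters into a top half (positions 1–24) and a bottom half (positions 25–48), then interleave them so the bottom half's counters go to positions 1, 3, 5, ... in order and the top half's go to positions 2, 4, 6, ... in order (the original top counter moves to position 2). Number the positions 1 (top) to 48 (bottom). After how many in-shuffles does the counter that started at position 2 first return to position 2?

21

Follow position 2 under repeated in-shuffles:
2 → 4 → 8 → 16 → 32 → 15 → 30 → 11 → ... → 2 (length 21)
It first returns after 21 in-shuffles.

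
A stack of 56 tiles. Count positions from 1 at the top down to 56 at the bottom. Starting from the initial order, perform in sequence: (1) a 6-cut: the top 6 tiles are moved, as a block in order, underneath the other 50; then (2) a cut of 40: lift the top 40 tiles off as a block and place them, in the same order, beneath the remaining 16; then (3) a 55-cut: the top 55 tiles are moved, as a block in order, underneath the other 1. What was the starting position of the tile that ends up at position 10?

Undo the operations in reverse order, starting from position 10:
  undo op 3 (cut 55): 10 ← 9
  undo op 2 (cut 40): 9 ← 49
  undo op 1 (cut 6): 49 ← 55
So the tile at position 10 came from original position 55.

55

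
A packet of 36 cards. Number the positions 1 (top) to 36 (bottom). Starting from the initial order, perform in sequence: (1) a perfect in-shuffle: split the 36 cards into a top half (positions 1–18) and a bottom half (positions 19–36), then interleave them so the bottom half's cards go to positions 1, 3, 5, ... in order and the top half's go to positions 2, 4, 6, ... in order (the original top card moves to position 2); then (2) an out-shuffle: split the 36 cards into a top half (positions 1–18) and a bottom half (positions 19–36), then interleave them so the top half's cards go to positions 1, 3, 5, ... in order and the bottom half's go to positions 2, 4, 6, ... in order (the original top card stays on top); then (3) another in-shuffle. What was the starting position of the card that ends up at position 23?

Undo the operations in reverse order, starting from position 23:
  undo op 3 (in-shuffle, from bottom half): 23 ← 30
  undo op 2 (out-shuffle, from bottom half): 30 ← 33
  undo op 1 (in-shuffle, from bottom half): 33 ← 35
So the card at position 23 came from original position 35.

35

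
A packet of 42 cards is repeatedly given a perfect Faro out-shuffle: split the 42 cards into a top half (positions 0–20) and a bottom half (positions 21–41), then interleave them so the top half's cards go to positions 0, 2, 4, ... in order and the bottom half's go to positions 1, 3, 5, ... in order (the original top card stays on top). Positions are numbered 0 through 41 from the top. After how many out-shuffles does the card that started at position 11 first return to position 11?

Follow position 11 under repeated out-shuffles:
11 → 22 → 3 → 6 → 12 → 24 → 7 → 14 → 28 → 15 → 30 → 19 → 38 → 35 → 29 → 17 → 34 → 27 → 13 → 26 → 11
It first returns after 20 out-shuffles.

20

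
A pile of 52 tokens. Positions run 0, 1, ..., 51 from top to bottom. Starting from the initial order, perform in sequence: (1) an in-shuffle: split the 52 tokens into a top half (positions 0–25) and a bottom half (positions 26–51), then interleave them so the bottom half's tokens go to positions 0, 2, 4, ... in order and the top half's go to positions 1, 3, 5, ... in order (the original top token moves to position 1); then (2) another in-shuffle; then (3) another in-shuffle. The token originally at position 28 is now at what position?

Track the token from position 28 forward through each operation:
  after op 1 (in-shuffle): 28 → 4
  after op 2 (in-shuffle): 4 → 9
  after op 3 (in-shuffle): 9 → 19

19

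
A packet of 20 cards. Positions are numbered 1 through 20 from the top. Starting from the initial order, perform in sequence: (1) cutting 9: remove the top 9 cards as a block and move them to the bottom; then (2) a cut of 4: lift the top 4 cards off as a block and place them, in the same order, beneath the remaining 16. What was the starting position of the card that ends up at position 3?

16

Undo the operations in reverse order, starting from position 3:
  undo op 2 (cut 4): 3 ← 7
  undo op 1 (cut 9): 7 ← 16
So the card at position 3 came from original position 16.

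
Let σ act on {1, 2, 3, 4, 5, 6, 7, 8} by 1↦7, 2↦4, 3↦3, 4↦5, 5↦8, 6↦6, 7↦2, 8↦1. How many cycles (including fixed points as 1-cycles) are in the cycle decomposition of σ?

3

Cycle decomposition: (1 7 2 4 5 8) (3) (6).
3 cycles.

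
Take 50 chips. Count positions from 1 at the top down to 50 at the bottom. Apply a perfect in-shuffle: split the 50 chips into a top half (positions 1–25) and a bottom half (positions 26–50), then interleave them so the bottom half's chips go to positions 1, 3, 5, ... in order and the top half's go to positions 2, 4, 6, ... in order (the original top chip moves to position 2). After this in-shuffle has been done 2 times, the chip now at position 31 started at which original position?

46

Work backwards from position 31, undoing one in-shuffle at a time:
31 ← 41 ← 46
So the chip now at position 31 started at position 46.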